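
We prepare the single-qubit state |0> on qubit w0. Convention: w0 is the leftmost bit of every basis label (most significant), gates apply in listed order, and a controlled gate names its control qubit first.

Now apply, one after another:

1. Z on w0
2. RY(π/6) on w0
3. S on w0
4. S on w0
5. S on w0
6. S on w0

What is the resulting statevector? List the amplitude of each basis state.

The final amplitudes are sqrt(2)/4 + sqrt(6)/4 on |0>, -sqrt(2)/4 + sqrt(6)/4 on |1>.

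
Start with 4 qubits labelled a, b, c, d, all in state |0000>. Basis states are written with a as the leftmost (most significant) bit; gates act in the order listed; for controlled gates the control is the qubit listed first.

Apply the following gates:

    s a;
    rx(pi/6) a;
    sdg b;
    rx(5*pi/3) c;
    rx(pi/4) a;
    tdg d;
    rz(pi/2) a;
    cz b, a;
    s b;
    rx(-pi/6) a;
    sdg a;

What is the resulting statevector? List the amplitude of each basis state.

After the circuit, the state carries amplitude (-sqrt(6 - 3*sqrt(2))/16 + 3*sqrt(sqrt(2) + 2)/16 + sqrt(3*sqrt(2) + 6)/8 + I*(-3*sqrt(sqrt(2) + 2) + sqrt(6 - 3*sqrt(2)) + 2*sqrt(3*sqrt(2) + 6))/16)*exp(3*I*pi/4) on |0000>, -sqrt(sqrt(2) + 2)*exp(I*pi/4)/8 - sqrt(sqrt(2) + 2)*exp(3*I*pi/4)/8 - sqrt(3*sqrt(2) + 6)*exp(I*pi/4)/16 - sqrt(2 - sqrt(2))*exp(3*I*pi/4)/16 + sqrt(2 - sqrt(2))*exp(I*pi/4)/16 + sqrt(3*sqrt(2) + 6)*exp(3*I*pi/4)/16 on |0010>, (-sqrt(6 - 3*sqrt(2))/8 + 3*sqrt(2 - sqrt(2))/16 + sqrt(3*sqrt(2) + 6)/16 + I*(-sqrt(3*sqrt(2) + 6) - 2*sqrt(6 - 3*sqrt(2)) - 3*sqrt(2 - sqrt(2)))/16)*exp(3*I*pi/4) on |1000>, -sqrt(sqrt(2) + 2)*exp(I*pi/4)/16 - sqrt(6 - 3*sqrt(2))*exp(I*pi/4)/16 + sqrt(6 - 3*sqrt(2))*exp(3*I*pi/4)/16 + sqrt(2 - sqrt(2))*exp(3*I*pi/4)/8 + sqrt(2 - sqrt(2))*exp(I*pi/4)/8 + sqrt(sqrt(2) + 2)*exp(3*I*pi/4)/16 on |1010>, and 0 on every other basis state.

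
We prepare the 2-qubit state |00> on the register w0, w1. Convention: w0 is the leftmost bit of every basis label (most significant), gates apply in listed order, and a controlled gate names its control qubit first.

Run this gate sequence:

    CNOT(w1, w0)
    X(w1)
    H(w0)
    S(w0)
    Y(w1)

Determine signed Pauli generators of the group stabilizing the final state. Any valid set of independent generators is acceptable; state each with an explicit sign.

The final state is stabilized by the group generated by +YI, +IZ; other independent generating sets are equally valid.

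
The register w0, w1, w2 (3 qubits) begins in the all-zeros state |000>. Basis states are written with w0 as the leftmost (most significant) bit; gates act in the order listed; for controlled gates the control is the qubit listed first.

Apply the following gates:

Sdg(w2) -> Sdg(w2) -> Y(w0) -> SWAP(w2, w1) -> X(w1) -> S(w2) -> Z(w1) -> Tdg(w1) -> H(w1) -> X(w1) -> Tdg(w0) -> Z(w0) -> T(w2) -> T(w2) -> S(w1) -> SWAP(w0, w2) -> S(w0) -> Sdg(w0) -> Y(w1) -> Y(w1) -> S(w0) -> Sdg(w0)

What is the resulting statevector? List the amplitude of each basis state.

The resulting statevector has amplitude -sqrt(2)/2 on |001>, sqrt(2)*I/2 on |011>, and 0 on every other basis state. Key observation: the block from step 17 through step 22 cancels to the identity and can be dropped.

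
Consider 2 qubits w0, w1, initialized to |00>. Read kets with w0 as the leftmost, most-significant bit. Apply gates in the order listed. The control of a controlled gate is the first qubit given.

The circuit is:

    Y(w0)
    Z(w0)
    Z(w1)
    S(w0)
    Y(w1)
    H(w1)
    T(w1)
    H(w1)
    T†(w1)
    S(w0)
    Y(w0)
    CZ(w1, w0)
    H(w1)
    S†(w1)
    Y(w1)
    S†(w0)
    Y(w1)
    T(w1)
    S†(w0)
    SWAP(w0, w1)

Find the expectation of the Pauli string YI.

In the final state, YI has expectation 1/2 - sqrt(2)/4.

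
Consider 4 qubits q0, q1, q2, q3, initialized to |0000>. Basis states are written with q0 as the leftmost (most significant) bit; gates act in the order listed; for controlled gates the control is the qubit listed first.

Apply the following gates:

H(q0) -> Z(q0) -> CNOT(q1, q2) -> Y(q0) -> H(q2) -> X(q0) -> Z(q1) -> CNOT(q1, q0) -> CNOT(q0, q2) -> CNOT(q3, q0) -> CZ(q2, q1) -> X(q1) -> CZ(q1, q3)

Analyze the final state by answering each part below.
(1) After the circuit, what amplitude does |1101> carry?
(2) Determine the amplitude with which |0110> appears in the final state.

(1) The final state's coefficient on |1101> equals 0.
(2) The amplitude on |0110> is I/2.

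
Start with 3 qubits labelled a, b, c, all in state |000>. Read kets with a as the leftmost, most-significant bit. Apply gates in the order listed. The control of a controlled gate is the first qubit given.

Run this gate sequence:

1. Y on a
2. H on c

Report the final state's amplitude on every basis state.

The final amplitudes are sqrt(2)*I/2 on |100>, sqrt(2)*I/2 on |101>, and 0 on every other basis state.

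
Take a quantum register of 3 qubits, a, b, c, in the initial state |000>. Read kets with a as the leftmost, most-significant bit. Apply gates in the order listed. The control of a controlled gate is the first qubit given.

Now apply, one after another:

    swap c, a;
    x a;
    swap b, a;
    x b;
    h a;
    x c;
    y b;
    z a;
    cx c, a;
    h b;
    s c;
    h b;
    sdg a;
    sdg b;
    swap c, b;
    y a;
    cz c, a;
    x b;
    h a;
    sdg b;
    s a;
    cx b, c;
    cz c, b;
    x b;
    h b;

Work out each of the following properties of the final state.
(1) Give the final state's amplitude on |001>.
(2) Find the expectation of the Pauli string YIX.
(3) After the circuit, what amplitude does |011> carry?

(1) The final state's coefficient on |001> equals sqrt(2)*(-1 - I)/4.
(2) The observable YIX averages to 0.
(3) The final state's coefficient on |011> equals sqrt(2)*(1 + I)/4.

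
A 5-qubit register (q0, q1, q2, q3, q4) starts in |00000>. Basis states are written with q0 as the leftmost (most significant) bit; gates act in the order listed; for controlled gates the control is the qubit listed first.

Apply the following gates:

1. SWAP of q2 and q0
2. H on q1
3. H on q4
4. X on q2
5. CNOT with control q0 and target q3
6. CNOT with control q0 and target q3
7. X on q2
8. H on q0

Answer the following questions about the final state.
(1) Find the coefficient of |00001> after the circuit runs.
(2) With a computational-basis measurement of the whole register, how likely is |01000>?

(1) The final state's coefficient on |00001> equals sqrt(2)/4. Key observation: steps 4-7 multiply out to the identity, so the circuit reduces to the remaining gates.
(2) The probability of measuring |01000> is 1/8.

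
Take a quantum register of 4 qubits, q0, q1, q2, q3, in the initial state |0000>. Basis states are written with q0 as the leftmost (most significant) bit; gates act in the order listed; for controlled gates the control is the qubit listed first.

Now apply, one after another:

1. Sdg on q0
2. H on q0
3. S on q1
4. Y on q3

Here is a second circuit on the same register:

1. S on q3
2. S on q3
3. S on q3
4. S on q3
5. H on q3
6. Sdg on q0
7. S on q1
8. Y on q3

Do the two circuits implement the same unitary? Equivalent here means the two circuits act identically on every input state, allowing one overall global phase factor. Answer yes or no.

No — the two circuits implement different unitaries, even allowing a global phase.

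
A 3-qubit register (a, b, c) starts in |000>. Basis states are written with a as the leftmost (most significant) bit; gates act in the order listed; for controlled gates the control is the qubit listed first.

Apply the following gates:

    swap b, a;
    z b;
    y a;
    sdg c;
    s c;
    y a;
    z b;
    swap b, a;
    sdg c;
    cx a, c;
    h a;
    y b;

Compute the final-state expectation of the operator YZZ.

In the final state, YZZ has expectation 0. Key observation: steps 1-8 multiply out to the identity, so the circuit reduces to the remaining gates.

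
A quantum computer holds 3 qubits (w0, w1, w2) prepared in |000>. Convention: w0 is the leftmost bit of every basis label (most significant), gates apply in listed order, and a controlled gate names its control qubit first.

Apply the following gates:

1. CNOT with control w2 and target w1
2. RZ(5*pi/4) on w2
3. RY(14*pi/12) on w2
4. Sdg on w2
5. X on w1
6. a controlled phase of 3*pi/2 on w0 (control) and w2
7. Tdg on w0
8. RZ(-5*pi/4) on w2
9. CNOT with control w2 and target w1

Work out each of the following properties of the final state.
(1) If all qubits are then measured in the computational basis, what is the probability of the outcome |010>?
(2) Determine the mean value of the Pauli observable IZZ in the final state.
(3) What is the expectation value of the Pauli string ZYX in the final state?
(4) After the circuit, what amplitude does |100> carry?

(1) The probability of measuring |010> is 1/2 - sqrt(3)/4.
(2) The observable IZZ averages to -1.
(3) In the final state, ZYX has expectation sqrt(2)/4.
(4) The final state's coefficient on |100> equals 0.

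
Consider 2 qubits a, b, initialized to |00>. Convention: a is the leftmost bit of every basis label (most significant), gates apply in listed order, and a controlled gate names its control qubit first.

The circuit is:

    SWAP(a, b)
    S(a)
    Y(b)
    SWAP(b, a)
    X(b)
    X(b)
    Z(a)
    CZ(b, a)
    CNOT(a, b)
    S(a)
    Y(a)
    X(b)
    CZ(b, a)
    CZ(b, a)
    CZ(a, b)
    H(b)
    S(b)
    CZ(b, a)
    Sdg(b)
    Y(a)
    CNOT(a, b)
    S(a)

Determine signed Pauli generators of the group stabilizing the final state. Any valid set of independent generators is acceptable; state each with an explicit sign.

The final state is stabilized by the group generated by +IX, -ZI; other independent generating sets are equally valid.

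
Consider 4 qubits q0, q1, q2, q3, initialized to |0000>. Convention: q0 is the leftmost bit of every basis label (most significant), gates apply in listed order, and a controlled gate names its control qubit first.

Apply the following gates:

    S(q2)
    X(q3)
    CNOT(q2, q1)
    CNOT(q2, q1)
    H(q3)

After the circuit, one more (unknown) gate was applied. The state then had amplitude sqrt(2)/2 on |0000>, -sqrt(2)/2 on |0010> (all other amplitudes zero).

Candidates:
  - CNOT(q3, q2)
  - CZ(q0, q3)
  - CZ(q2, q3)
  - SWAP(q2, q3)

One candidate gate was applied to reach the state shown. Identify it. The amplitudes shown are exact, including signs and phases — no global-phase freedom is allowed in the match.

The applied gate was SWAP(q2, q3). Key observation: the block from step 3 through step 4 cancels to the identity and can be dropped.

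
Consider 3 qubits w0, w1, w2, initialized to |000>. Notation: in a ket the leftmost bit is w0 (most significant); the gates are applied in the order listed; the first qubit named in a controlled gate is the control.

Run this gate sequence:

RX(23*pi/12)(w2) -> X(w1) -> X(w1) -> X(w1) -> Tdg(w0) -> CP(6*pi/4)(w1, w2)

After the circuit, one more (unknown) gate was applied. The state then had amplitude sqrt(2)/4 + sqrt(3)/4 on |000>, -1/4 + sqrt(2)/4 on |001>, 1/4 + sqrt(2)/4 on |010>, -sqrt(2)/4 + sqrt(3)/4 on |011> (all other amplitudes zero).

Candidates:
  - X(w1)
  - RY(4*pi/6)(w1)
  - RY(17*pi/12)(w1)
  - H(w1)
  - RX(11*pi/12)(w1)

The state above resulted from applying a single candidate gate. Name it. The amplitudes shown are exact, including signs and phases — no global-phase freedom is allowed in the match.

The applied gate was RY(17*pi/12)(w1). Key observation: steps 3-4 multiply out to the identity, so the circuit reduces to the remaining gates.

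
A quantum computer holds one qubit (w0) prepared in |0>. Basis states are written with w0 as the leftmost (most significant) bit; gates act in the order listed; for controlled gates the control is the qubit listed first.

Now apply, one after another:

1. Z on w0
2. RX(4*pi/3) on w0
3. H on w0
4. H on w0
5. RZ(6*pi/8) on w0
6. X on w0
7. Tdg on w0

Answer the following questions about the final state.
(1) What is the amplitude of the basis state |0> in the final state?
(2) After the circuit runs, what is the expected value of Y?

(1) |0> carries amplitude -sqrt(3)*exp(7*I*pi/8)/2 in the final state.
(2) The expectation value of Y is sqrt(3)/2.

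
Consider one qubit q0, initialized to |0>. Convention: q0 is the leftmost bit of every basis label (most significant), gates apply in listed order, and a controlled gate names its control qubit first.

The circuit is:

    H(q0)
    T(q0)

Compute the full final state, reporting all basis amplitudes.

The final amplitudes are sqrt(2)/2 on |0>, sqrt(2)*exp(I*pi/4)/2 on |1>.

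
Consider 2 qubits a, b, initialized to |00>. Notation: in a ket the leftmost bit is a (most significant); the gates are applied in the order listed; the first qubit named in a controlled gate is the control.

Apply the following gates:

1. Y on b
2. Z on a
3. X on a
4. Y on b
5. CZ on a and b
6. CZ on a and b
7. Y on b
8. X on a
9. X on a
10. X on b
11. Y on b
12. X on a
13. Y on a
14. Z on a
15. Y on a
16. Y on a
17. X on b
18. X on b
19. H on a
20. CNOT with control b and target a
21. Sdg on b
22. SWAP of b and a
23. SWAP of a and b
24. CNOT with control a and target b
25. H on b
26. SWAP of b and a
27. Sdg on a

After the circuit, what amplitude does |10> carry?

The final state's coefficient on |10> equals -I/2. Key observation: steps 3-8 multiply out to the identity, so the circuit reduces to the remaining gates.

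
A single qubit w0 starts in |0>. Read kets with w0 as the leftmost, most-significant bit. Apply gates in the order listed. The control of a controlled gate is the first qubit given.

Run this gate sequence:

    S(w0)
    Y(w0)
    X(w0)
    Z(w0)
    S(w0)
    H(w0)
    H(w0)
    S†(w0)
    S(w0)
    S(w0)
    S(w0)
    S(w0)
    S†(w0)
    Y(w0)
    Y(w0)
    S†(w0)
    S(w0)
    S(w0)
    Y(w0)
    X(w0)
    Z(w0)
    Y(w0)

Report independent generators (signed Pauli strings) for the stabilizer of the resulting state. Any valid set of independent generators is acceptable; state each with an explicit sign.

The final state is stabilized by the group generated by -Z; other independent generating sets are equally valid. Key observation: steps 9-12 multiply out to the identity, so the circuit reduces to the remaining gates.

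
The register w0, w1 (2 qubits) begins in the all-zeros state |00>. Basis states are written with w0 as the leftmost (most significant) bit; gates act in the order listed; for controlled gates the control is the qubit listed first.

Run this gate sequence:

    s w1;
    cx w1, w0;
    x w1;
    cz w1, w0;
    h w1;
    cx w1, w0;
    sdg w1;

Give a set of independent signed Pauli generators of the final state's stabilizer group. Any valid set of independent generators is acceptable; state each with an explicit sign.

One valid set of independent stabilizer generators is +XY, +ZZ (any independent generating set of the same group is equally correct).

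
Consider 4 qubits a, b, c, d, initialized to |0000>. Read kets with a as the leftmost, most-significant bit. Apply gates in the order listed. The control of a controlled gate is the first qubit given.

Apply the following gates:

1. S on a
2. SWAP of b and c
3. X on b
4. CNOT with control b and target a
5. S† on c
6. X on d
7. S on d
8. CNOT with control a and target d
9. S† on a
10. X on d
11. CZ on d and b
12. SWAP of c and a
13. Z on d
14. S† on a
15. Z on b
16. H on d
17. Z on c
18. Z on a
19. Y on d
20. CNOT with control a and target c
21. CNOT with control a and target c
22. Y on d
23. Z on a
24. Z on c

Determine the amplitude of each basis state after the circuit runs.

After the circuit, the state carries amplitude -sqrt(2)/2 on |0110>, sqrt(2)/2 on |0111>, and 0 on every other basis state.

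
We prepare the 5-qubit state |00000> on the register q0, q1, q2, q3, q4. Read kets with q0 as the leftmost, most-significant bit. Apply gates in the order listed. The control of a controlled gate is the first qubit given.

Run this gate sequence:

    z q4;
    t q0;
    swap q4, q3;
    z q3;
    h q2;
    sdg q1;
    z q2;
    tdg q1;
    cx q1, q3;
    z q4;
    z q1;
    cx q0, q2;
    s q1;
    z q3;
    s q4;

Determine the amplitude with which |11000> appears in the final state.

The final state's coefficient on |11000> equals 0.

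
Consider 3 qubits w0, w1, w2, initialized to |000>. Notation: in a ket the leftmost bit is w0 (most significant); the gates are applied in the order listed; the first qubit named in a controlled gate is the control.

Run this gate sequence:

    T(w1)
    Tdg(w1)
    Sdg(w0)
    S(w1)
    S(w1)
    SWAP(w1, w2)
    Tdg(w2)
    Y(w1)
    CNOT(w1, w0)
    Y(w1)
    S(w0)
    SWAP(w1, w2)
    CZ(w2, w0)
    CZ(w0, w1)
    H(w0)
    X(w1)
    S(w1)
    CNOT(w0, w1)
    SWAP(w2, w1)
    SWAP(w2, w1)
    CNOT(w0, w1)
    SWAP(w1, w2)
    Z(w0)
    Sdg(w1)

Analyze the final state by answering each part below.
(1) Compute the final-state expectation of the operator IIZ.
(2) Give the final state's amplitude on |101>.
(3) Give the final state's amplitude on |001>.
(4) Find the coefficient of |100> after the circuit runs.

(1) In the final state, IIZ has expectation -1. Key observation: gates 18-21 undo each other exactly, leaving only the rest of the circuit to track.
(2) The final state's coefficient on |101> equals -sqrt(2)/2.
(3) The amplitude on |001> is -sqrt(2)/2.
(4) The final state's coefficient on |100> equals 0.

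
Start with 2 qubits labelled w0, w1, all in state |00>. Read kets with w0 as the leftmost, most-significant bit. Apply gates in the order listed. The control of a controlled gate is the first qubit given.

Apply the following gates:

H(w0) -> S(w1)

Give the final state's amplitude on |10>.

The final state's coefficient on |10> equals sqrt(2)/2.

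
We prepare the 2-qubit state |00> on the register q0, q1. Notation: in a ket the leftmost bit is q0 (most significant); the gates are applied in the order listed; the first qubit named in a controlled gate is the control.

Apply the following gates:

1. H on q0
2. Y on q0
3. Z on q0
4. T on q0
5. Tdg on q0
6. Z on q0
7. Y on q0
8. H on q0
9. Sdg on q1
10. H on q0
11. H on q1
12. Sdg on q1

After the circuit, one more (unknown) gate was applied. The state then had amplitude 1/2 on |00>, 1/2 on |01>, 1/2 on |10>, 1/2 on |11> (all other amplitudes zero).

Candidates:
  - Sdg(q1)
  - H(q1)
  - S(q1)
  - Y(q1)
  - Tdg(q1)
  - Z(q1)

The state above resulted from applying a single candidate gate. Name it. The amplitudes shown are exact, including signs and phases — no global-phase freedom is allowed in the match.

The applied gate was S(q1).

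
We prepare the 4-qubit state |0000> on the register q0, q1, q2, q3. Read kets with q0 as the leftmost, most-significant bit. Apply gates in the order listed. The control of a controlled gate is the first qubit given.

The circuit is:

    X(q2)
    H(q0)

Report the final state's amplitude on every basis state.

The final amplitudes are sqrt(2)/2 on |0010>, sqrt(2)/2 on |1010>, and 0 on every other basis state.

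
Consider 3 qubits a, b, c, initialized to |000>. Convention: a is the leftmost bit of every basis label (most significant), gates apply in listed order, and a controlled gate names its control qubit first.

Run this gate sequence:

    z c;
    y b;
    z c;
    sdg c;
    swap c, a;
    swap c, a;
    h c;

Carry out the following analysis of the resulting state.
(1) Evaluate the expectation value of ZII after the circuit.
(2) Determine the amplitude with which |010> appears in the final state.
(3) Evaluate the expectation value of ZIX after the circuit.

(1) In the final state, ZII has expectation 1. Key observation: gates 5-6 undo each other exactly, leaving only the rest of the circuit to track.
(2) The final state's coefficient on |010> equals sqrt(2)*I/2.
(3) The observable ZIX averages to 1.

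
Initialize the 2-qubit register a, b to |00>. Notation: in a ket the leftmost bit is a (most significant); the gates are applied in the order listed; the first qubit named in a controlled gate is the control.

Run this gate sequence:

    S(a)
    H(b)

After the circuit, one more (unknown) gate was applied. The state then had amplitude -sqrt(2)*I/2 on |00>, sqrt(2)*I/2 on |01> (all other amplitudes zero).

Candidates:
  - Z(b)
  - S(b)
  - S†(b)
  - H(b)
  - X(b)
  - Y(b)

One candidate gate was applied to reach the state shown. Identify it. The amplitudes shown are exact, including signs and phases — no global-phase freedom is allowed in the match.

It was Y(b) that produced the state shown.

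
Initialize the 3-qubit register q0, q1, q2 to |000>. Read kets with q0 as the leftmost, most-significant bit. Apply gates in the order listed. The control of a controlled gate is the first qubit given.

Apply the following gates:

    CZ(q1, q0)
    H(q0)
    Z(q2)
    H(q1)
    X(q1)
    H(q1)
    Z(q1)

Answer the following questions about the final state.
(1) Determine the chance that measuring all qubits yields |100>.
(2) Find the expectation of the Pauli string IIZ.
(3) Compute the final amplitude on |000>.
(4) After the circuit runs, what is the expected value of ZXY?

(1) The probability of measuring |100> is 1/2.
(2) In the final state, IIZ has expectation 1.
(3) The amplitude on |000> is sqrt(2)/2.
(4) The observable ZXY averages to 0.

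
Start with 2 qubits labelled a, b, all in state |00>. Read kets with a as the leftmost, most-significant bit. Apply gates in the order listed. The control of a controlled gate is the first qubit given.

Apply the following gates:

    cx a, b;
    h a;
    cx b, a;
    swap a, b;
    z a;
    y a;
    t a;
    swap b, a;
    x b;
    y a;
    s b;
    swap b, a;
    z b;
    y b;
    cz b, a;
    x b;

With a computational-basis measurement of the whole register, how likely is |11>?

The probability of measuring |11> is 0.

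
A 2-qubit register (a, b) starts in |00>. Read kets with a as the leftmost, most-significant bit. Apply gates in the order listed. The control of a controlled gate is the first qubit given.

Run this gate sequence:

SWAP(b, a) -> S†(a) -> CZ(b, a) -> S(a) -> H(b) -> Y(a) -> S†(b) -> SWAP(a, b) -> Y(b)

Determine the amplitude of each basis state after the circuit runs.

The final amplitudes are sqrt(2)/2 on |00>, 0 on |01>, -sqrt(2)*I/2 on |10>, 0 on |11>.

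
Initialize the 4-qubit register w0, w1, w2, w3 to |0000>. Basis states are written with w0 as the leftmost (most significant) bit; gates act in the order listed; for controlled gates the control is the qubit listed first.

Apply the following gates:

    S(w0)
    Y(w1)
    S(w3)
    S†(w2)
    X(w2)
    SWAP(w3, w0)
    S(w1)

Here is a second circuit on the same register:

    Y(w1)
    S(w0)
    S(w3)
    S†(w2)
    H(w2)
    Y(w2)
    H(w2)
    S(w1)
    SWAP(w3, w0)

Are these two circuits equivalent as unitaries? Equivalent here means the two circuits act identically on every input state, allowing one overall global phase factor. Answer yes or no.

No — the two circuits implement different unitaries, even allowing a global phase.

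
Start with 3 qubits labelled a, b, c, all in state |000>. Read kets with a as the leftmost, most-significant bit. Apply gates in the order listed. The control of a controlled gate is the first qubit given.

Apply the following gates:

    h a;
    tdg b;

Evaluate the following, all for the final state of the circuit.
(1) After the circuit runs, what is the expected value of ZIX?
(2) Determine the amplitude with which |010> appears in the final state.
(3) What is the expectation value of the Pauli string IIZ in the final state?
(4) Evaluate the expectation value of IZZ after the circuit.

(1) The observable ZIX averages to 0.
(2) |010> carries amplitude 0 in the final state.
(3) The observable IIZ averages to 1.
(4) The observable IZZ averages to 1.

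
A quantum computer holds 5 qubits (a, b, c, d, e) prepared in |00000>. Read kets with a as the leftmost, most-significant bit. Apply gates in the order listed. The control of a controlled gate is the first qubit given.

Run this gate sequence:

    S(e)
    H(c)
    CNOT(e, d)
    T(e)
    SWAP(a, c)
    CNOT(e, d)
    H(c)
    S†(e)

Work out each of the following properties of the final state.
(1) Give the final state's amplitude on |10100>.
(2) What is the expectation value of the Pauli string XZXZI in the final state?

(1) The final state's coefficient on |10100> equals 1/2.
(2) In the final state, XZXZI has expectation 1.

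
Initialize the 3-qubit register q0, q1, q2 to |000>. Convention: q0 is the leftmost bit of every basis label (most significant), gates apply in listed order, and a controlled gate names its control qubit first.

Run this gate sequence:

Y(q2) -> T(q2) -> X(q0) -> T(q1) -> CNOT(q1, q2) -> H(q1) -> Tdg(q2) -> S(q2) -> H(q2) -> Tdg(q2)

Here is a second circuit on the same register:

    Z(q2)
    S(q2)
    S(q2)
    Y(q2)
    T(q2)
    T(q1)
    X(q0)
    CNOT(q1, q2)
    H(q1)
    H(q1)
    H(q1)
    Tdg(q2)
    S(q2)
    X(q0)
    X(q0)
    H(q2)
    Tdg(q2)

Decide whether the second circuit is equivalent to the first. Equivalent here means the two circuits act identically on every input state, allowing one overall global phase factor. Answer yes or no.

Yes — the two circuits implement the same unitary up to a global phase.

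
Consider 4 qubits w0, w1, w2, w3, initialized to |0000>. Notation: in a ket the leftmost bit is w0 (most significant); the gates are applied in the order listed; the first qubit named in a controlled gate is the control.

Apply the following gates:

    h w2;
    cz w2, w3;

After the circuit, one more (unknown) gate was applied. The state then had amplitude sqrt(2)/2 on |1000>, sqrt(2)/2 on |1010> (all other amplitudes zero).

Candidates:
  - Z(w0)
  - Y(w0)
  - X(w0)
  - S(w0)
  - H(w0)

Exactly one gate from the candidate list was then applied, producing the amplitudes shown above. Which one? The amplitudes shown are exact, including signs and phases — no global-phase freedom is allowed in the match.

It was X(w0) that produced the state shown.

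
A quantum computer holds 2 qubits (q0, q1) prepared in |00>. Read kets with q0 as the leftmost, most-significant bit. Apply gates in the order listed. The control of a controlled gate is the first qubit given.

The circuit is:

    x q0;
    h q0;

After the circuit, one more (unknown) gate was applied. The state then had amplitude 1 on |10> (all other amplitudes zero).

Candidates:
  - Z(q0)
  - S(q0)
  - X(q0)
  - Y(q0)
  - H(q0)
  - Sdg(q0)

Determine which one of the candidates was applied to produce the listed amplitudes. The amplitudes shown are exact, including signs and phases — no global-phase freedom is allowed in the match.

The unique candidate consistent with the amplitudes is H(q0).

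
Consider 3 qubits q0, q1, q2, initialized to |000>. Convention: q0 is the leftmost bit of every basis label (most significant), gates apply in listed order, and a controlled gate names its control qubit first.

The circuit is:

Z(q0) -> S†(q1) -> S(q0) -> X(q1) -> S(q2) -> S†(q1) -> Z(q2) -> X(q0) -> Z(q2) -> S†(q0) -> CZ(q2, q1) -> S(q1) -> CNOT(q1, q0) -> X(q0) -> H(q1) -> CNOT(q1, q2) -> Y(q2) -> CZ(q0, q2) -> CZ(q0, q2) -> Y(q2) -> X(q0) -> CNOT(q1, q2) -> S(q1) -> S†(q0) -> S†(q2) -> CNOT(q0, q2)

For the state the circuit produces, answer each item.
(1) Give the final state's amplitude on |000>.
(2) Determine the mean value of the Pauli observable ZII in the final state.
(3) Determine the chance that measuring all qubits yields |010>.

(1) |000> carries amplitude -sqrt(2)*I/2 in the final state.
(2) The observable ZII averages to 1.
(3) Outcome |010> occurs with probability 1/2.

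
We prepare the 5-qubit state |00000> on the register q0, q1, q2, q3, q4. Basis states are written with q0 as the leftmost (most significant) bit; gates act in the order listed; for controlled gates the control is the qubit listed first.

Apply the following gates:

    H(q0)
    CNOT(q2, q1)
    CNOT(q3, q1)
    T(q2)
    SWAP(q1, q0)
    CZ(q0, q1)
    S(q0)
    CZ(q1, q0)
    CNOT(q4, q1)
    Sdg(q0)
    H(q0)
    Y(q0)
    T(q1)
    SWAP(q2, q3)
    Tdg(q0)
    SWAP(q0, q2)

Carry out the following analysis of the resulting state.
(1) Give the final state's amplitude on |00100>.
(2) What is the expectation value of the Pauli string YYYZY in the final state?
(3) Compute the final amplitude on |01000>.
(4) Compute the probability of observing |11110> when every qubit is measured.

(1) The amplitude on |00100> is exp(I*pi/4)/2.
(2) In the final state, YYYZY has expectation 0.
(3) |01000> carries amplitude -exp(3*I*pi/4)/2 in the final state.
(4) The probability of measuring |11110> is 0.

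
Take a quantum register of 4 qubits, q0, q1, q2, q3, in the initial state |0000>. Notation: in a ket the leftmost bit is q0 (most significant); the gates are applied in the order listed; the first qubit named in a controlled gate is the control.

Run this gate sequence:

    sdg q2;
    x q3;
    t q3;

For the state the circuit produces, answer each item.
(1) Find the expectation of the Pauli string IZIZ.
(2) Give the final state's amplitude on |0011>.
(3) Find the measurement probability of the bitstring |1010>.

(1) In the final state, IZIZ has expectation -1.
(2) The amplitude on |0011> is 0.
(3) The probability of measuring |1010> is 0.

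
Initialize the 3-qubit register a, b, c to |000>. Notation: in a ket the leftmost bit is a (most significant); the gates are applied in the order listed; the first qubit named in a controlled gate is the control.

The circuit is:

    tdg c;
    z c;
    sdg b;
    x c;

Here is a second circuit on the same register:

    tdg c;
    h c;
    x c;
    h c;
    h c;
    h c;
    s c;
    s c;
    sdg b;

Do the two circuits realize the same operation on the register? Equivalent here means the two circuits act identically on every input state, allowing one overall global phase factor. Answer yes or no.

No: there is an input state on which the two circuits produce genuinely different outputs (not merely differing by a phase).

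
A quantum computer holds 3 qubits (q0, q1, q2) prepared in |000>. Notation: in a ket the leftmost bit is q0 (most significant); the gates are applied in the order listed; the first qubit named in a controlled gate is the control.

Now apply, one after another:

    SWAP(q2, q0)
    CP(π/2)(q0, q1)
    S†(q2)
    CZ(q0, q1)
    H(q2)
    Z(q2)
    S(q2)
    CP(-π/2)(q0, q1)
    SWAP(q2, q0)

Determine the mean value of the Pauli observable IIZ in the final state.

In the final state, IIZ has expectation 1.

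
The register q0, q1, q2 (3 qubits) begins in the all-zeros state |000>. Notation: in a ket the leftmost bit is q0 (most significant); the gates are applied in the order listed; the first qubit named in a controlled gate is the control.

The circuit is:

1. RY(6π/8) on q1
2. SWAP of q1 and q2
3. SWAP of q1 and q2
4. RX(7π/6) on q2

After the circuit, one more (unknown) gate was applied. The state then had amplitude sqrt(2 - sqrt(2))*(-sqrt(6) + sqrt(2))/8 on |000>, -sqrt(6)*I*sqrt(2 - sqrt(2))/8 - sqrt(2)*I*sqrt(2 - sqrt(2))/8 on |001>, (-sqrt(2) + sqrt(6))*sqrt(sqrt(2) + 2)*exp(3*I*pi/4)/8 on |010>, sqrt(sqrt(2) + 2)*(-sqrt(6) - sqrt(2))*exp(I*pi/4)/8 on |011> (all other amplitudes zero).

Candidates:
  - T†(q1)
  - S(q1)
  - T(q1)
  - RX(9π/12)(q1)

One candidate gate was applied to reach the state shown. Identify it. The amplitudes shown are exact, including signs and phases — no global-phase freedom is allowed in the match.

It was T†(q1) that produced the state shown. Key observation: gates 2-3 undo each other exactly, leaving only the rest of the circuit to track.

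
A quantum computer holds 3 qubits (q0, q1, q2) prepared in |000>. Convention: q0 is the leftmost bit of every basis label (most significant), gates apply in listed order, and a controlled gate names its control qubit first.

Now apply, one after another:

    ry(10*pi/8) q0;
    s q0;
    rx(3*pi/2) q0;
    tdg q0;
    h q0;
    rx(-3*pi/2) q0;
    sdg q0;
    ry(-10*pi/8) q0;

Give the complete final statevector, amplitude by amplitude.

After the circuit, the state carries amplitude (-1 + sqrt(2) - (1 + sqrt(2) + I)*exp(I*pi/4) + I)*exp(3*I*pi/4)/4 on |000>, (-1 - I - (1 - sqrt(2)*I - I)*exp(I*pi/4) + sqrt(2)*I)*exp(3*I*pi/4)/4 on |100>, and 0 on every other basis state.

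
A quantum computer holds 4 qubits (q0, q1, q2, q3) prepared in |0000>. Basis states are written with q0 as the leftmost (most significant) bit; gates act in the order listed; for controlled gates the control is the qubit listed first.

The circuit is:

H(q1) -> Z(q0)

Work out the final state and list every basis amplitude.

The final amplitudes are sqrt(2)/2 on |0000>, sqrt(2)/2 on |0100>, and 0 on every other basis state.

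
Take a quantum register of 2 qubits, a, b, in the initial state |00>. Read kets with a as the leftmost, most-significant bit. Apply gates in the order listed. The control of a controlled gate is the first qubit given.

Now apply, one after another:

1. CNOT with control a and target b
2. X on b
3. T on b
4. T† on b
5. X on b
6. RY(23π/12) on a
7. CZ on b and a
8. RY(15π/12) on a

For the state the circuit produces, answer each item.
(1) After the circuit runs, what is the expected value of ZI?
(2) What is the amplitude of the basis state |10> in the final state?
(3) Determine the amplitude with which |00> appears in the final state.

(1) The expectation value of ZI is -sqrt(3)/2. Key observation: the block from step 2 through step 5 cancels to the identity and can be dropped.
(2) The final state's coefficient on |10> equals -sqrt(6)/4 - sqrt(2)/4.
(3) The final state's coefficient on |00> equals -sqrt(2)/4 + sqrt(6)/4.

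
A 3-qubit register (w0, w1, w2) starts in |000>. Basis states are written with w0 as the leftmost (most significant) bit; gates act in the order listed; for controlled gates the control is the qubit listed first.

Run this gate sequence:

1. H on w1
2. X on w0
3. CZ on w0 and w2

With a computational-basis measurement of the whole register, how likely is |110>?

Outcome |110> occurs with probability 1/2.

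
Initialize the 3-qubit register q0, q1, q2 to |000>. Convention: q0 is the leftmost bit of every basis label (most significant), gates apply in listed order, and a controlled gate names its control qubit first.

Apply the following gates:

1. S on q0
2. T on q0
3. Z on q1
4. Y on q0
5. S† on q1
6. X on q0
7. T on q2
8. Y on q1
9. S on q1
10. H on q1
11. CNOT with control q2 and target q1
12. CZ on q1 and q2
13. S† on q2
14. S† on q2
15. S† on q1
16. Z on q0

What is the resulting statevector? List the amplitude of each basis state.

The final amplitudes are -sqrt(2)*I/2 on |000>, sqrt(2)/2 on |010>, and 0 on every other basis state.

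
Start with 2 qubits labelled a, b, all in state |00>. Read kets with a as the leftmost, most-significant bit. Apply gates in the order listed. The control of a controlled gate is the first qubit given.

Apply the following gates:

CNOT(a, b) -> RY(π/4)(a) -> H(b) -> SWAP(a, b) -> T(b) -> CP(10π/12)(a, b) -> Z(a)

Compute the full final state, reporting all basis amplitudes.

The final amplitudes are sqrt(2*sqrt(2) + 4)/4 on |00>, sqrt(4 - 2*sqrt(2))*exp(I*pi/4)/4 on |01>, -sqrt(2*sqrt(2) + 4)/4 on |10>, sqrt(4 - 2*sqrt(2))*exp(I*pi/12)/4 on |11>.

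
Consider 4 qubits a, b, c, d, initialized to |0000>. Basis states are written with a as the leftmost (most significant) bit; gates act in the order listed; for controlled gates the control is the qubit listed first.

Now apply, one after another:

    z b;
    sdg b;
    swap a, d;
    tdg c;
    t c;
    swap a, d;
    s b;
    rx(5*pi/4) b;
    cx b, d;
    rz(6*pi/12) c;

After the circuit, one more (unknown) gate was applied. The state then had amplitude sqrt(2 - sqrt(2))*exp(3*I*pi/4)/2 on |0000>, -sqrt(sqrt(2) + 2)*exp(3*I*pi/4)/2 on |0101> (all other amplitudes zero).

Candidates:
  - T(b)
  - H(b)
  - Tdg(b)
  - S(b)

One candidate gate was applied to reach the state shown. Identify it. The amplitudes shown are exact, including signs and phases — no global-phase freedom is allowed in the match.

The applied gate was S(b). Key observation: gates 2-7 undo each other exactly, leaving only the rest of the circuit to track.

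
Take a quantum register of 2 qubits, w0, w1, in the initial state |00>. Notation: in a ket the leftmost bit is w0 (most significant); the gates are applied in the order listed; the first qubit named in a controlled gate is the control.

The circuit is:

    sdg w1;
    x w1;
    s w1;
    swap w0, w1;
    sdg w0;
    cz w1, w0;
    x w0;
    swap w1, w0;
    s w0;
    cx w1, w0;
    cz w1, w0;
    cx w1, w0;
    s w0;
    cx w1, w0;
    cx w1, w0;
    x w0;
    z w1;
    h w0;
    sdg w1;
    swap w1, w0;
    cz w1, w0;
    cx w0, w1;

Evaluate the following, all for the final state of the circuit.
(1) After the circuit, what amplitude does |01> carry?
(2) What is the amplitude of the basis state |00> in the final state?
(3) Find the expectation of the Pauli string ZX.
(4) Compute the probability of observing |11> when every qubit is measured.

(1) The amplitude on |01> is -sqrt(2)/2. Key observation: gates 14-15 undo each other exactly, leaving only the rest of the circuit to track.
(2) The amplitude on |00> is sqrt(2)/2.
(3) The expectation value of ZX is -1.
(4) Outcome |11> occurs with probability 0.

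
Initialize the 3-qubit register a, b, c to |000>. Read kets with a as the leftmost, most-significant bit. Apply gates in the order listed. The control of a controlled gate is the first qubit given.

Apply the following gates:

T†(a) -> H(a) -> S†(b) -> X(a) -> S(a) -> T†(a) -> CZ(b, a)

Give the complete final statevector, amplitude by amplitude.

After the circuit, the state carries amplitude sqrt(2)/2 on |000>, sqrt(2)*exp(I*pi/4)/2 on |100>, and 0 on every other basis state.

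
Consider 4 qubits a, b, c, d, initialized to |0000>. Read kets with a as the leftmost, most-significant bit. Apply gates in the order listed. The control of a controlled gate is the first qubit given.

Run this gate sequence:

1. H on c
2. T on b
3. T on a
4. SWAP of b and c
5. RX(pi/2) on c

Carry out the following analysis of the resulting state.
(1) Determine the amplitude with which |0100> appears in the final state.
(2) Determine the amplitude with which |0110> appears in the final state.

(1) The amplitude on |0100> is 1/2.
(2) The amplitude on |0110> is -I/2.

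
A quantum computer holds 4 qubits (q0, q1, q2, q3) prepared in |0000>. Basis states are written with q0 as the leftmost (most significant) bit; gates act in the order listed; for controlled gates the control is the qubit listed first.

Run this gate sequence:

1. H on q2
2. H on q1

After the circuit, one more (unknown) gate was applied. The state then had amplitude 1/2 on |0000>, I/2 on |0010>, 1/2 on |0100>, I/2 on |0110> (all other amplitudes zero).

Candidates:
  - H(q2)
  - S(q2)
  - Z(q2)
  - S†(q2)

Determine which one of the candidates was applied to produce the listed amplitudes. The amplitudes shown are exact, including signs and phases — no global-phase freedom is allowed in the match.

The applied gate was S(q2).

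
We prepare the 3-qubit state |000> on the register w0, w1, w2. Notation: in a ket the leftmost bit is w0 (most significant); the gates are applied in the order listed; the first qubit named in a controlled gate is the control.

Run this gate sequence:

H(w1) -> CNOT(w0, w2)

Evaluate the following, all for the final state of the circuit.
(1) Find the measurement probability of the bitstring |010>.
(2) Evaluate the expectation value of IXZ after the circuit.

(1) The probability of measuring |010> is 1/2.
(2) The expectation value of IXZ is 1.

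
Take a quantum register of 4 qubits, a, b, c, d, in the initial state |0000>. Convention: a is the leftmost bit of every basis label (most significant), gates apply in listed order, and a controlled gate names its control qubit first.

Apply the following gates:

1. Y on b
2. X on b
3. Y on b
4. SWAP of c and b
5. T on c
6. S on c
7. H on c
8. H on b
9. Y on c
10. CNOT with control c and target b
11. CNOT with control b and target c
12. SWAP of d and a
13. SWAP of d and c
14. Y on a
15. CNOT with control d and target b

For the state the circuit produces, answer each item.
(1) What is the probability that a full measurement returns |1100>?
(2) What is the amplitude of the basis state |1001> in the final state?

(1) Outcome |1100> occurs with probability 1/4.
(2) |1001> carries amplitude exp(3*I*pi/4)/2 in the final state.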